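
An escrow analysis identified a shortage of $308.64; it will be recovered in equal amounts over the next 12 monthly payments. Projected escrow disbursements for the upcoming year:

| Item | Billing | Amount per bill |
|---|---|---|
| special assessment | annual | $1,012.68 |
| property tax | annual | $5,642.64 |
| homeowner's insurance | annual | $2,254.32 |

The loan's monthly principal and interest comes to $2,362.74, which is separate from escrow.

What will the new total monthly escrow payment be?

Special assessment — $1,012.68
Property tax — $5,642.64
Homeowner's insurance — $2,254.32
Annual escrow total = $1,012.68 + $5,642.64 + $2,254.32 = $8,909.64
Base monthly escrow = $8,909.64 ÷ 12 = $742.47
Shortage spread = $308.64 ÷ 12 = $25.72/mo
New monthly escrow = $742.47 + $25.72 = $768.19

$768.19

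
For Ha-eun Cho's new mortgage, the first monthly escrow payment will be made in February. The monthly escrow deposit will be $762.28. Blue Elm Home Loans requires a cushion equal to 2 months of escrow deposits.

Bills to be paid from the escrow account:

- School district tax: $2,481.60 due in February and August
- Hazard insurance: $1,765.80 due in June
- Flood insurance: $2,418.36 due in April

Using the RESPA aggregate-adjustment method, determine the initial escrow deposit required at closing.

Cushion = 2 × $762.28 = $1,524.56
Trial balance (start $0, +$762.28 each month, − disbursements):
  Feb: +$762.28 − $2,481.60 → -$1,719.32
  Mar: +$762.28 → -$957.04
  Apr: +$762.28 − $2,418.36 → -$2,613.12
  May: +$762.28 → -$1,850.84
  Jun: +$762.28 − $1,765.80 → -$2,854.36
  Jul: +$762.28 → -$2,092.08
  Aug: +$762.28 − $2,481.60 → -$3,811.40
  Sep: +$762.28 → -$3,049.12
  Oct: +$762.28 → -$2,286.84
  Nov: +$762.28 → -$1,524.56
  Dec: +$762.28 → -$762.28
  Jan: +$762.28 → $0.00
Lowest trial balance = -$3,811.40 (Aug)
Initial deposit = cushion − low point = $1,524.56 − (-$3,811.40) = $5,335.96

$5,335.96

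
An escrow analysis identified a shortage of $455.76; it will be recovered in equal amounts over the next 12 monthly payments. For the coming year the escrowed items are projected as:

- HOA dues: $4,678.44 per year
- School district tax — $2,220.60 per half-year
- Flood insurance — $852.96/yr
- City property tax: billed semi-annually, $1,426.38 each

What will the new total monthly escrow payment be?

HOA dues = $4,678.44/yr
School district tax = $2,220.60 × 2 = $4,441.20/yr
Flood insurance = $852.96/yr
City property tax = $1,426.38 × 2 = $2,852.76/yr
Combined annual = $12,825.36
Monthly = $12,825.36 ÷ 12 = $1,068.78
Monthly shortage recovery: $455.76 / 12 = $37.98
New monthly escrow = $1,068.78 + $37.98 = $1,106.76

$1,106.76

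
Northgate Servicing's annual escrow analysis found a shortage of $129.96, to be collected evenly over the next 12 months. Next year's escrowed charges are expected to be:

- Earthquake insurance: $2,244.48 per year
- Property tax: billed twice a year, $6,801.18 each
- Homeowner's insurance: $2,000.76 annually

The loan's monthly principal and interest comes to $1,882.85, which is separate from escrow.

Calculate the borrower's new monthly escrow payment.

Earthquake insurance — $2,244.48 annually
Property tax — $6,801.18 × 2 = $13,602.36 annually
Homeowner's insurance — $2,000.76 annually
Yearly total = $17,847.60
Monthly = $17,847.60 / 12 = $1,487.30
Shortage spread = $129.96 ÷ 12 = $10.83/mo
Adjusted monthly = $1,487.30 + $10.83 = $1,498.13

$1,498.13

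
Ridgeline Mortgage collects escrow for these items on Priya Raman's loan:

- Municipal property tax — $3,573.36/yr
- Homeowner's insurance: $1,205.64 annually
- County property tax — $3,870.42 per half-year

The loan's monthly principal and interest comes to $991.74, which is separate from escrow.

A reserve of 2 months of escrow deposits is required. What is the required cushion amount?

$2,086.64

Municipal property tax: $3,573.36/yr
Homeowner's insurance: $1,205.64/yr
County property tax: $3,870.42 × 2 = $7,740.84/yr
Combined annual = $12,519.84
Monthly = $12,519.84 ÷ 12 = $1,043.32
Cushion = 2 × $1,043.32 = $2,086.64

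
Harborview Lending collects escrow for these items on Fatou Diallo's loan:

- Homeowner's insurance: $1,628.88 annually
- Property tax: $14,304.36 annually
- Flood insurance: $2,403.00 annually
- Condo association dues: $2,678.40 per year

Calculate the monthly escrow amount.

$1,751.22

Homeowner's insurance — $1,628.88 annually
Property tax — $14,304.36 annually
Flood insurance — $2,403.00 annually
Condo association dues — $2,678.40 annually
Yearly total = $1,628.88 + $14,304.36 + $2,403.00 + $2,678.40 = $21,014.64
Base monthly escrow = $21,014.64 ÷ 12 = $1,751.22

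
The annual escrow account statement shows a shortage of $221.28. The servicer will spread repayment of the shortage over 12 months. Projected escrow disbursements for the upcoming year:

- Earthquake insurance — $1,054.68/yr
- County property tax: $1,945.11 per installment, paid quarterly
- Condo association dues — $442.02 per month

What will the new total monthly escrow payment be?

Earthquake insurance: $1,054.68 annually
County property tax: $1,945.11 × 4 = $7,780.44 annually
Condo association dues: $442.02 × 12 = $5,304.24 annually
Combined annual = $1,054.68 + $7,780.44 + $5,304.24 = $14,139.36
Monthly escrow = $14,139.36 ÷ 12 = $1,178.28
Shortage spread = $221.28 ÷ 12 = $18.44/mo
New monthly escrow = $1,178.28 + $18.44 = $1,196.72

$1,196.72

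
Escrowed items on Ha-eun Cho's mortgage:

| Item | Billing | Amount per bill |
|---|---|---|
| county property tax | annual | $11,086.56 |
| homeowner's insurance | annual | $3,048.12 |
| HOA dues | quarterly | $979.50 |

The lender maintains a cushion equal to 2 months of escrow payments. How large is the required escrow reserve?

$3,008.78

County property tax — $11,086.56 annually
Homeowner's insurance — $3,048.12 annually
HOA dues — $979.50 × 4 = $3,918.00 annually
Yearly total = $11,086.56 + $3,048.12 + $3,918.00 = $18,052.68
Base monthly escrow = $18,052.68 / 12 = $1,504.39
Required cushion = 2 × $1,504.39 = $3,008.78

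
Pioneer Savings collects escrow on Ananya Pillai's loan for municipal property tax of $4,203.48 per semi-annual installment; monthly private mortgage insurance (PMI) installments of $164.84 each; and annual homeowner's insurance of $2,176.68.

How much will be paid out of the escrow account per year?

$12,561.72

Municipal property tax — $4,203.48 × 2 = $8,406.96/yr
Private mortgage insurance (PMI) — $164.84 × 12 = $1,978.08/yr
Homeowner's insurance — $2,176.68/yr
Annual escrow total = $8,406.96 + $1,978.08 + $2,176.68 = $12,561.72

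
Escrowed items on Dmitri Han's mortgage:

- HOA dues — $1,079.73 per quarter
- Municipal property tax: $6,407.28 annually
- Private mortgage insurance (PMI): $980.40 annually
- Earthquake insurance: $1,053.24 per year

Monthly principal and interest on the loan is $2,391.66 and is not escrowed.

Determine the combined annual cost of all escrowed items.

$12,759.84

HOA dues = $1,079.73 × 4 = $4,318.92/yr
Municipal property tax = $6,407.28/yr
Private mortgage insurance (PMI) = $980.40/yr
Earthquake insurance = $1,053.24/yr
Yearly total = $4,318.92 + $6,407.28 + $980.40 + $1,053.24 = $12,759.84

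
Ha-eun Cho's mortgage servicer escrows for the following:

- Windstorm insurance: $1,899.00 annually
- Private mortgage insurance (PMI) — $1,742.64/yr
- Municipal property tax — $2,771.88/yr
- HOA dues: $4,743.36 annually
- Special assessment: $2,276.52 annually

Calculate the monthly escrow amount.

Windstorm insurance = $1,899.00 annually
Private mortgage insurance (PMI) = $1,742.64 annually
Municipal property tax = $2,771.88 annually
HOA dues = $4,743.36 annually
Special assessment = $2,276.52 annually
Combined annual = $13,433.40
Monthly = $13,433.40 / 12 = $1,119.45

$1,119.45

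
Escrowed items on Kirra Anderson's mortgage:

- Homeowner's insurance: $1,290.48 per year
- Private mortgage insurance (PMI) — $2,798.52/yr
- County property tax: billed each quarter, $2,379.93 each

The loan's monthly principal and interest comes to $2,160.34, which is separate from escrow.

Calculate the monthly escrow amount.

$1,134.06

Homeowner's insurance — $1,290.48/yr
Private mortgage insurance (PMI) — $2,798.52/yr
County property tax — $2,379.93 × 4 = $9,519.72/yr
Combined annual = $1,290.48 + $2,798.52 + $9,519.72 = $13,608.72
Monthly = $13,608.72 / 12 = $1,134.06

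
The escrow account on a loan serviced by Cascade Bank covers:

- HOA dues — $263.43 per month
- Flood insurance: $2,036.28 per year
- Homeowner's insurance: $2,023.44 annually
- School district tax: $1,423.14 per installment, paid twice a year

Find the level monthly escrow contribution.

HOA dues: $263.43 × 12 = $3,161.16 per year
Flood insurance: $2,036.28 per year
Homeowner's insurance: $2,023.44 per year
School district tax: $1,423.14 × 2 = $2,846.28 per year
Combined annual = $3,161.16 + $2,036.28 + $2,023.44 + $2,846.28 = $10,067.16
Monthly escrow = $10,067.16 / 12 = $838.93

$838.93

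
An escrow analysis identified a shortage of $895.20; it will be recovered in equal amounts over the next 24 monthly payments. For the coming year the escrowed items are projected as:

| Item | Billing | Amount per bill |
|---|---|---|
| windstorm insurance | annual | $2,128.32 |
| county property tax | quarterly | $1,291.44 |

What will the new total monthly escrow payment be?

Windstorm insurance — $2,128.32/yr
County property tax — $1,291.44 × 4 = $5,165.76/yr
Combined annual = $7,294.08
Monthly escrow = $7,294.08 ÷ 12 = $607.84
Monthly shortage recovery: $895.20 ÷ 24 = $37.30
New monthly escrow = $607.84 + $37.30 = $645.14

$645.14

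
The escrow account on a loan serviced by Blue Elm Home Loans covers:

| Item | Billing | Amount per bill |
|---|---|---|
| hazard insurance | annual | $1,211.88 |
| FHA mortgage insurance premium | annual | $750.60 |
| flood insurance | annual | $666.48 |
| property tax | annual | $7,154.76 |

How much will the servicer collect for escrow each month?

Hazard insurance: $1,211.88 annually
FHA mortgage insurance premium: $750.60 annually
Flood insurance: $666.48 annually
Property tax: $7,154.76 annually
Combined annual = $1,211.88 + $750.60 + $666.48 + $7,154.76 = $9,783.72
Monthly escrow = $9,783.72 ÷ 12 = $815.31

$815.31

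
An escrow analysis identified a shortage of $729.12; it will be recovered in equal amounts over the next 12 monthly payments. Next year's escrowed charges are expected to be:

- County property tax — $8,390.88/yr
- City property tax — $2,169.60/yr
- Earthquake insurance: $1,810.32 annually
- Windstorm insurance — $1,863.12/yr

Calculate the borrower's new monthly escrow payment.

$1,246.92

County property tax — $8,390.88 annually
City property tax — $2,169.60 annually
Earthquake insurance — $1,810.32 annually
Windstorm insurance — $1,863.12 annually
Total per year = $14,233.92
Monthly = $14,233.92 / 12 = $1,186.16
Shortage per month = $729.12 / 12 = $60.76
New monthly escrow = $1,186.16 + $60.76 = $1,246.92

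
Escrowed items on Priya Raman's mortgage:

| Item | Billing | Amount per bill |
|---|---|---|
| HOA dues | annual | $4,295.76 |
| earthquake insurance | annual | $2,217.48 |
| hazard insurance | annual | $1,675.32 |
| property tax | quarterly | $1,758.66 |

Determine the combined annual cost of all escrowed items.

HOA dues — $4,295.76/yr
Earthquake insurance — $2,217.48/yr
Hazard insurance — $1,675.32/yr
Property tax — $1,758.66 × 4 = $7,034.64/yr
Combined annual = $4,295.76 + $2,217.48 + $1,675.32 + $7,034.64 = $15,223.20

$15,223.20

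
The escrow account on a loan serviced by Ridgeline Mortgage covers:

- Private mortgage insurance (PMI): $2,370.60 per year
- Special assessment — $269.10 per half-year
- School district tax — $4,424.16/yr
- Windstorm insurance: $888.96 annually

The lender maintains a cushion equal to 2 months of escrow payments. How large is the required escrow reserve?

$1,370.32

Private mortgage insurance (PMI): $2,370.60/yr
Special assessment: $269.10 × 2 = $538.20/yr
School district tax: $4,424.16/yr
Windstorm insurance: $888.96/yr
Annual escrow total = $2,370.60 + $538.20 + $4,424.16 + $888.96 = $8,221.92
Monthly = $8,221.92 ÷ 12 = $685.16
Reserve = 2 × $685.16 = $1,370.32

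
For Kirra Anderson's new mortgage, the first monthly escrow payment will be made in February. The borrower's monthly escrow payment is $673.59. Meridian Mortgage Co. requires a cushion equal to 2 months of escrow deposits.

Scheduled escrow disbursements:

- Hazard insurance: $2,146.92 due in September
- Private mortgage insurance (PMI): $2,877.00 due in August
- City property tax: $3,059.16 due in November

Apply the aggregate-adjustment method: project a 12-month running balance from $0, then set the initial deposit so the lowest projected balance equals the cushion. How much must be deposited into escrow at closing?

$2,694.36

Cushion = 2 × $673.59 = $1,347.18
Trial balance (start $0, +$673.59 each month, − disbursements):
  Feb: +$673.59 → $673.59
  Mar: +$673.59 → $1,347.18
  Apr: +$673.59 → $2,020.77
  May: +$673.59 → $2,694.36
  Jun: +$673.59 → $3,367.95
  Jul: +$673.59 → $4,041.54
  Aug: +$673.59 − $2,877.00 → $1,838.13
  Sep: +$673.59 − $2,146.92 → $364.80
  Oct: +$673.59 → $1,038.39
  Nov: +$673.59 − $3,059.16 → -$1,347.18
  Dec: +$673.59 → -$673.59
  Jan: +$673.59 → $0.00
Lowest trial balance = -$1,347.18 (Nov)
Initial deposit = cushion − low point = $1,347.18 − (-$1,347.18) = $2,694.36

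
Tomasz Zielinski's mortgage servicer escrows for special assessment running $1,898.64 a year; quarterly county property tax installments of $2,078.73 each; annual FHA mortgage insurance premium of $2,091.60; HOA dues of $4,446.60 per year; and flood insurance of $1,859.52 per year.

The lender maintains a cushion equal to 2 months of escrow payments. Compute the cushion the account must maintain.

Special assessment: $1,898.64 annually
County property tax: $2,078.73 × 4 = $8,314.92 annually
FHA mortgage insurance premium: $2,091.60 annually
HOA dues: $4,446.60 annually
Flood insurance: $1,859.52 annually
Total per year = $18,611.28
Monthly escrow = $18,611.28 ÷ 12 = $1,550.94
Reserve = 2 × $1,550.94 = $3,101.88

$3,101.88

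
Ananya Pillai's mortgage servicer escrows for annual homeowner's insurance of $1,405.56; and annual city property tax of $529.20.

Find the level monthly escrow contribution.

Homeowner's insurance — $1,405.56 per year
City property tax — $529.20 per year
Annual escrow total = $1,405.56 + $529.20 = $1,934.76
Per month = $1,934.76 / 12 = $161.23

$161.23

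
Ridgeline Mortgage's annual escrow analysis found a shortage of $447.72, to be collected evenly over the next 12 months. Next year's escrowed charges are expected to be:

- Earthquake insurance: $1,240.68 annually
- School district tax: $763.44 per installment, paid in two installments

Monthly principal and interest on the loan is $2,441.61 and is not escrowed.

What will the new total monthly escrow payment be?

$267.94

Earthquake insurance: $1,240.68 annually
School district tax: $763.44 × 2 = $1,526.88 annually
Total annual escrow = $1,240.68 + $1,526.88 = $2,767.56
Base monthly escrow = $2,767.56 / 12 = $230.63
Shortage spread = $447.72 / 12 = $37.31/mo
New monthly escrow = $230.63 + $37.31 = $267.94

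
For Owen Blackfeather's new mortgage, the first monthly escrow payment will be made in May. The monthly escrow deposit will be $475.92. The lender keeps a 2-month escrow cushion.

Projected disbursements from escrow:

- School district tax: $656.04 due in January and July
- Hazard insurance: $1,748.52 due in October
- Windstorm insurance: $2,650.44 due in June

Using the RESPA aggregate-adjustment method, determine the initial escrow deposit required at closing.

Cushion = 2 × $475.92 = $951.84
Trial balance (start $0, +$475.92 each month, − disbursements):
  May: +$475.92 → $475.92
  Jun: +$475.92 − $2,650.44 → -$1,698.60
  Jul: +$475.92 − $656.04 → -$1,878.72
  Aug: +$475.92 → -$1,402.80
  Sep: +$475.92 → -$926.88
  Oct: +$475.92 − $1,748.52 → -$2,199.48
  Nov: +$475.92 → -$1,723.56
  Dec: +$475.92 → -$1,247.64
  Jan: +$475.92 − $656.04 → -$1,427.76
  Feb: +$475.92 → -$951.84
  Mar: +$475.92 → -$475.92
  Apr: +$475.92 → $0.00
Lowest trial balance = -$2,199.48 (Oct)
Initial deposit = cushion − low point = $951.84 − (-$2,199.48) = $3,151.32

$3,151.32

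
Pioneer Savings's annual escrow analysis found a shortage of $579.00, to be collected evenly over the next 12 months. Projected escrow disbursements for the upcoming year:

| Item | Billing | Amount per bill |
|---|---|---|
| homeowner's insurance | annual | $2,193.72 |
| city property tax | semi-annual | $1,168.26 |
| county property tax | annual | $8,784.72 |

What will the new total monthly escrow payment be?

Homeowner's insurance — $2,193.72 per year
City property tax — $1,168.26 × 2 = $2,336.52 per year
County property tax — $8,784.72 per year
Yearly total = $2,193.72 + $2,336.52 + $8,784.72 = $13,314.96
Base monthly escrow = $13,314.96 ÷ 12 = $1,109.58
Monthly shortage recovery: $579.00 ÷ 12 = $48.25
New monthly escrow = $1,109.58 + $48.25 = $1,157.83

$1,157.83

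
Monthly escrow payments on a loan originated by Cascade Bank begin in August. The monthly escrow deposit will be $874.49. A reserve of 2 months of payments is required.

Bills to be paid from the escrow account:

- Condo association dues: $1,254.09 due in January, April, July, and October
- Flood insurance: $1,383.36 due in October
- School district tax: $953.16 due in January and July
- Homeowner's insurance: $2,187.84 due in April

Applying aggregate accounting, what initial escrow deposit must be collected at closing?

Cushion = 2 × $874.49 = $1,748.98
Trial balance (start $0, +$874.49 each month, − disbursements):
  Aug: +$874.49 → $874.49
  Sep: +$874.49 → $1,748.98
  Oct: +$874.49 − $2,637.45 → -$13.98
  Nov: +$874.49 → $860.51
  Dec: +$874.49 → $1,735.00
  Jan: +$874.49 − $2,207.25 → $402.24
  Feb: +$874.49 → $1,276.73
  Mar: +$874.49 → $2,151.22
  Apr: +$874.49 − $3,441.93 → -$416.22
  May: +$874.49 → $458.27
  Jun: +$874.49 → $1,332.76
  Jul: +$874.49 − $2,207.25 → $0.00
Lowest trial balance = -$416.22 (Apr)
Initial deposit = cushion − low point = $1,748.98 − (-$416.22) = $2,165.20

$2,165.20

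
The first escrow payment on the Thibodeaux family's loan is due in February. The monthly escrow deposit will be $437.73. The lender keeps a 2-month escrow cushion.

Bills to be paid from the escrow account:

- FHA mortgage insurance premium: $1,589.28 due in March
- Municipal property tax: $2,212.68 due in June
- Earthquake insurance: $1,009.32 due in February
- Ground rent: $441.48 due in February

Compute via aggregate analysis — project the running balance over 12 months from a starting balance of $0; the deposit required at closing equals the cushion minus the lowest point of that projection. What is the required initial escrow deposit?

$3,939.57

Cushion = 2 × $437.73 = $875.46
Trial balance (start $0, +$437.73 each month, − disbursements):
  Feb: +$437.73 − $1,450.80 → -$1,013.07
  Mar: +$437.73 − $1,589.28 → -$2,164.62
  Apr: +$437.73 → -$1,726.89
  May: +$437.73 → -$1,289.16
  Jun: +$437.73 − $2,212.68 → -$3,064.11
  Jul: +$437.73 → -$2,626.38
  Aug: +$437.73 → -$2,188.65
  Sep: +$437.73 → -$1,750.92
  Oct: +$437.73 → -$1,313.19
  Nov: +$437.73 → -$875.46
  Dec: +$437.73 → -$437.73
  Jan: +$437.73 → $0.00
Lowest trial balance = -$3,064.11 (Jun)
Initial deposit = cushion − low point = $875.46 − (-$3,064.11) = $3,939.57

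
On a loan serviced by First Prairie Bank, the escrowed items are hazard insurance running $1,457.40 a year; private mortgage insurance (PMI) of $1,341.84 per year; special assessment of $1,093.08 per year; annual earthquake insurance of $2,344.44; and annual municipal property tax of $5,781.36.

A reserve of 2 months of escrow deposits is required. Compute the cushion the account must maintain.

$2,003.02

Hazard insurance = $1,457.40 annually
Private mortgage insurance (PMI) = $1,341.84 annually
Special assessment = $1,093.08 annually
Earthquake insurance = $2,344.44 annually
Municipal property tax = $5,781.36 annually
Combined annual = $1,457.40 + $1,341.84 + $1,093.08 + $2,344.44 + $5,781.36 = $12,018.12
Per month = $12,018.12 / 12 = $1,001.51
Required cushion = 2 × $1,001.51 = $2,003.02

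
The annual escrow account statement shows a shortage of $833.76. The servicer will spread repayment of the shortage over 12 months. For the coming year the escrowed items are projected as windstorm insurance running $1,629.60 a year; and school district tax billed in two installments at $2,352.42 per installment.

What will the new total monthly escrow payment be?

$597.35

Windstorm insurance = $1,629.60/yr
School district tax = $2,352.42 × 2 = $4,704.84/yr
Combined annual = $6,334.44
Base monthly escrow = $6,334.44 / 12 = $527.87
Monthly shortage recovery: $833.76 / 12 = $69.48
Adjusted monthly = $527.87 + $69.48 = $597.35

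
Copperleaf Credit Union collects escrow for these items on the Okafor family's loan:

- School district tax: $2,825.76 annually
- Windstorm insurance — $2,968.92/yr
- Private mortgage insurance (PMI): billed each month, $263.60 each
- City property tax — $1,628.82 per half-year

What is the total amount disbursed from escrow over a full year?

School district tax: $2,825.76/yr
Windstorm insurance: $2,968.92/yr
Private mortgage insurance (PMI): $263.60 × 12 = $3,163.20/yr
City property tax: $1,628.82 × 2 = $3,257.64/yr
Total annual escrow = $2,825.76 + $2,968.92 + $3,163.20 + $3,257.64 = $12,215.52

$12,215.52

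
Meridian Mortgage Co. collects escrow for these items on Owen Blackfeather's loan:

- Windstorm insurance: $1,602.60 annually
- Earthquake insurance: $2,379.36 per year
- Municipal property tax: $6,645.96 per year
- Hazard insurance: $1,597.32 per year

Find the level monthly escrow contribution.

Windstorm insurance = $1,602.60
Earthquake insurance = $2,379.36
Municipal property tax = $6,645.96
Hazard insurance = $1,597.32
Combined annual = $1,602.60 + $2,379.36 + $6,645.96 + $1,597.32 = $12,225.24
Monthly = $12,225.24 ÷ 12 = $1,018.77

$1,018.77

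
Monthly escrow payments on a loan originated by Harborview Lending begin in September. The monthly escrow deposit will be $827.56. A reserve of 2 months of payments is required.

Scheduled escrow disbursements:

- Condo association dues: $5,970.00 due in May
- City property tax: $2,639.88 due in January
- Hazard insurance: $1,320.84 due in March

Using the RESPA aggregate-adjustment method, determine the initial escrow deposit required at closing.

Cushion = 2 × $827.56 = $1,655.12
Trial balance (start $0, +$827.56 each month, − disbursements):
  Sep: +$827.56 → $827.56
  Oct: +$827.56 → $1,655.12
  Nov: +$827.56 → $2,482.68
  Dec: +$827.56 → $3,310.24
  Jan: +$827.56 − $2,639.88 → $1,497.92
  Feb: +$827.56 → $2,325.48
  Mar: +$827.56 − $1,320.84 → $1,832.20
  Apr: +$827.56 → $2,659.76
  May: +$827.56 − $5,970.00 → -$2,482.68
  Jun: +$827.56 → -$1,655.12
  Jul: +$827.56 → -$827.56
  Aug: +$827.56 → $0.00
Lowest trial balance = -$2,482.68 (May)
Initial deposit = cushion − low point = $1,655.12 − (-$2,482.68) = $4,137.80

$4,137.80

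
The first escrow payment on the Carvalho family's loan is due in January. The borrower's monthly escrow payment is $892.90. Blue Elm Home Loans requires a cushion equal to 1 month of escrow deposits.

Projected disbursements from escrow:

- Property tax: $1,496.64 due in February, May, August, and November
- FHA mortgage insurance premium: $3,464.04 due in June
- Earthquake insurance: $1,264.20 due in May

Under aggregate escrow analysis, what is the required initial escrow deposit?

$3,257.02

Cushion = 1 × $892.90 = $892.90
Trial balance (start $0, +$892.90 each month, − disbursements):
  Jan: +$892.90 → $892.90
  Feb: +$892.90 − $1,496.64 → $289.16
  Mar: +$892.90 → $1,182.06
  Apr: +$892.90 → $2,074.96
  May: +$892.90 − $2,760.84 → $207.02
  Jun: +$892.90 − $3,464.04 → -$2,364.12
  Jul: +$892.90 → -$1,471.22
  Aug: +$892.90 − $1,496.64 → -$2,074.96
  Sep: +$892.90 → -$1,182.06
  Oct: +$892.90 → -$289.16
  Nov: +$892.90 − $1,496.64 → -$892.90
  Dec: +$892.90 → $0.00
Lowest trial balance = -$2,364.12 (Jun)
Initial deposit = cushion − low point = $892.90 − (-$2,364.12) = $3,257.02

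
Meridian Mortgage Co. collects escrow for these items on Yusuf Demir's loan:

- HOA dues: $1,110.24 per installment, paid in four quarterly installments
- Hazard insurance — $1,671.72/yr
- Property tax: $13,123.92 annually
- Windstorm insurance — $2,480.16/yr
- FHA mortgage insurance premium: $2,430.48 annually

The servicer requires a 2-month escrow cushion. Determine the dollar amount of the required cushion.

HOA dues — $1,110.24 × 4 = $4,440.96 annually
Hazard insurance — $1,671.72 annually
Property tax — $13,123.92 annually
Windstorm insurance — $2,480.16 annually
FHA mortgage insurance premium — $2,430.48 annually
Yearly total = $24,147.24
Monthly = $24,147.24 ÷ 12 = $2,012.27
Reserve = 2 × $2,012.27 = $4,024.54

$4,024.54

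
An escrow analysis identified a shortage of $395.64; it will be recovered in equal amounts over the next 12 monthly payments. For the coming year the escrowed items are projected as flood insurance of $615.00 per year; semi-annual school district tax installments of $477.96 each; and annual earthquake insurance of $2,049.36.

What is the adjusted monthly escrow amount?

$334.66

Flood insurance: $615.00/yr
School district tax: $477.96 × 2 = $955.92/yr
Earthquake insurance: $2,049.36/yr
Combined annual = $615.00 + $955.92 + $2,049.36 = $3,620.28
Monthly escrow = $3,620.28 / 12 = $301.69
Shortage per month = $395.64 ÷ 12 = $32.97
New monthly escrow = $301.69 + $32.97 = $334.66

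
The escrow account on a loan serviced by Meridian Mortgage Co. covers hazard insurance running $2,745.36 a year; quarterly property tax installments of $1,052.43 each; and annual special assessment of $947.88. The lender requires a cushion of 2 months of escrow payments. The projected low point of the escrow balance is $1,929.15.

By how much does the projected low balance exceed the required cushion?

$611.99

Hazard insurance = $2,745.36/yr
Property tax = $1,052.43 × 4 = $4,209.72/yr
Special assessment = $947.88/yr
Combined annual = $7,902.96
Monthly escrow = $7,902.96 / 12 = $658.58
Required cushion = 2 × $658.58 = $1,317.16
Surplus = $1,929.15 − $1,317.16 = $611.99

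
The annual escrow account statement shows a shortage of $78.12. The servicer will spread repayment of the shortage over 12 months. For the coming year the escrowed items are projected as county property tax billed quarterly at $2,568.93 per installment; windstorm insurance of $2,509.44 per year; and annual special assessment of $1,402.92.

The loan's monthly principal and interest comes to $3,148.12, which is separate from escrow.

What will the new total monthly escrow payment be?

County property tax — $2,568.93 × 4 = $10,275.72/yr
Windstorm insurance — $2,509.44/yr
Special assessment — $1,402.92/yr
Total annual escrow = $10,275.72 + $2,509.44 + $1,402.92 = $14,188.08
Monthly = $14,188.08 / 12 = $1,182.34
Shortage per month = $78.12 / 12 = $6.51
Adjusted monthly = $1,182.34 + $6.51 = $1,188.85

$1,188.85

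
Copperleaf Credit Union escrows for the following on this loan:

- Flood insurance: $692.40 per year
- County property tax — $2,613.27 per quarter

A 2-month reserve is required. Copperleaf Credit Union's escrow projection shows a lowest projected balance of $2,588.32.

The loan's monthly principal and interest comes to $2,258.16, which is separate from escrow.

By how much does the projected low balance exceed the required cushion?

Flood insurance: $692.40
County property tax: $2,613.27 × 4 = $10,453.08
Total per year = $692.40 + $10,453.08 = $11,145.48
Base monthly escrow = $11,145.48 / 12 = $928.79
Cushion = 2 × $928.79 = $1,857.58
Surplus = $2,588.32 − $1,857.58 = $730.74

$730.74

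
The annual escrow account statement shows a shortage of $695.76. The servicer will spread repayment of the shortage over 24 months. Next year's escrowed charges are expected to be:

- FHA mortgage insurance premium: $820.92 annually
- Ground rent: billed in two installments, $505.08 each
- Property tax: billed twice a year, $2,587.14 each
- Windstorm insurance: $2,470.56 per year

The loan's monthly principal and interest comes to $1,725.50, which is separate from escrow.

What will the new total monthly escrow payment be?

FHA mortgage insurance premium: $820.92
Ground rent: $505.08 × 2 = $1,010.16
Property tax: $2,587.14 × 2 = $5,174.28
Windstorm insurance: $2,470.56
Combined annual = $820.92 + $1,010.16 + $5,174.28 + $2,470.56 = $9,475.92
Monthly escrow = $9,475.92 ÷ 12 = $789.66
Shortage per month = $695.76 ÷ 24 = $28.99
Adjusted monthly = $789.66 + $28.99 = $818.65

$818.65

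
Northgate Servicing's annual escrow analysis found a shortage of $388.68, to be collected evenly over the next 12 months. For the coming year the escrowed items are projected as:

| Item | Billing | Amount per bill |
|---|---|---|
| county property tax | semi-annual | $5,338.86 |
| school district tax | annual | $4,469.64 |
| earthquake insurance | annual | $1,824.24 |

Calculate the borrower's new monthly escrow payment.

$1,446.69

County property tax = $5,338.86 × 2 = $10,677.72/yr
School district tax = $4,469.64/yr
Earthquake insurance = $1,824.24/yr
Annual escrow total = $16,971.60
Monthly = $16,971.60 ÷ 12 = $1,414.30
Shortage per month = $388.68 / 12 = $32.39
New monthly escrow = $1,414.30 + $32.39 = $1,446.69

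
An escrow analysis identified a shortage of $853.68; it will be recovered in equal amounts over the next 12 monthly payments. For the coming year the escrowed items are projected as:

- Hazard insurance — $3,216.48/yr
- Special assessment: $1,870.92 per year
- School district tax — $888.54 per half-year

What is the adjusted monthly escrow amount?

Hazard insurance: $3,216.48 annually
Special assessment: $1,870.92 annually
School district tax: $888.54 × 2 = $1,777.08 annually
Total annual escrow = $6,864.48
Monthly = $6,864.48 ÷ 12 = $572.04
Shortage per month = $853.68 ÷ 12 = $71.14
New monthly escrow = $572.04 + $71.14 = $643.18

$643.18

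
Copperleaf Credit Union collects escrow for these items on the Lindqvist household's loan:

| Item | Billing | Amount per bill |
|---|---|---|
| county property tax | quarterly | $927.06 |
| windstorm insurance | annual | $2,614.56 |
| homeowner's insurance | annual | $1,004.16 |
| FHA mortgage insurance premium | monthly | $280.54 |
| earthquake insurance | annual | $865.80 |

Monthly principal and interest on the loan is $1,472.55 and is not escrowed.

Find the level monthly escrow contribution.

County property tax = $927.06 × 4 = $3,708.24
Windstorm insurance = $2,614.56
Homeowner's insurance = $1,004.16
FHA mortgage insurance premium = $280.54 × 12 = $3,366.48
Earthquake insurance = $865.80
Yearly total = $11,559.24
Base monthly escrow = $11,559.24 / 12 = $963.27

$963.27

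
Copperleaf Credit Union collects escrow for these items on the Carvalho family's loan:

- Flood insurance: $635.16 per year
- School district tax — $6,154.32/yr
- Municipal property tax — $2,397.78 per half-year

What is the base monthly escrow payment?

Flood insurance — $635.16/yr
School district tax — $6,154.32/yr
Municipal property tax — $2,397.78 × 2 = $4,795.56/yr
Combined annual = $635.16 + $6,154.32 + $4,795.56 = $11,585.04
Base monthly escrow = $11,585.04 / 12 = $965.42

$965.42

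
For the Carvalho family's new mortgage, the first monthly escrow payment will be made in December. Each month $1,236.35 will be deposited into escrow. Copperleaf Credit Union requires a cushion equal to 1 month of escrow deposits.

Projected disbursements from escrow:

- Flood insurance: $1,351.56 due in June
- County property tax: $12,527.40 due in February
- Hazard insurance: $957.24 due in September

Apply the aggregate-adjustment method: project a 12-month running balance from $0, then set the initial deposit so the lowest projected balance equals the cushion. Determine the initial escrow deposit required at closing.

$10,054.70

Cushion = 1 × $1,236.35 = $1,236.35
Trial balance (start $0, +$1,236.35 each month, − disbursements):
  Dec: +$1,236.35 → $1,236.35
  Jan: +$1,236.35 → $2,472.70
  Feb: +$1,236.35 − $12,527.40 → -$8,818.35
  Mar: +$1,236.35 → -$7,582.00
  Apr: +$1,236.35 → -$6,345.65
  May: +$1,236.35 → -$5,109.30
  Jun: +$1,236.35 − $1,351.56 → -$5,224.51
  Jul: +$1,236.35 → -$3,988.16
  Aug: +$1,236.35 → -$2,751.81
  Sep: +$1,236.35 − $957.24 → -$2,472.70
  Oct: +$1,236.35 → -$1,236.35
  Nov: +$1,236.35 → $0.00
Lowest trial balance = -$8,818.35 (Feb)
Initial deposit = cushion − low point = $1,236.35 − (-$8,818.35) = $10,054.70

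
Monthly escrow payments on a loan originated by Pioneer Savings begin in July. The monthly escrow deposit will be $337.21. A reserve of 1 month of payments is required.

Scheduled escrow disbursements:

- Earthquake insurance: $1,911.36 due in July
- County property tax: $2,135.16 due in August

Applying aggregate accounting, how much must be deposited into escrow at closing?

Cushion = 1 × $337.21 = $337.21
Trial balance (start $0, +$337.21 each month, − disbursements):
  Jul: +$337.21 − $1,911.36 → -$1,574.15
  Aug: +$337.21 − $2,135.16 → -$3,372.10
  Sep: +$337.21 → -$3,034.89
  Oct: +$337.21 → -$2,697.68
  Nov: +$337.21 → -$2,360.47
  Dec: +$337.21 → -$2,023.26
  Jan: +$337.21 → -$1,686.05
  Feb: +$337.21 → -$1,348.84
  Mar: +$337.21 → -$1,011.63
  Apr: +$337.21 → -$674.42
  May: +$337.21 → -$337.21
  Jun: +$337.21 → $0.00
Lowest trial balance = -$3,372.10 (Aug)
Initial deposit = cushion − low point = $337.21 − (-$3,372.10) = $3,709.31

$3,709.31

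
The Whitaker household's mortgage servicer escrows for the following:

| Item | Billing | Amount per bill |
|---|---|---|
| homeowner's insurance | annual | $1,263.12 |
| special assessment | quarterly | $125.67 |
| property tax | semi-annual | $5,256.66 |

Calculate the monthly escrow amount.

$1,023.26

Homeowner's insurance = $1,263.12
Special assessment = $125.67 × 4 = $502.68
Property tax = $5,256.66 × 2 = $10,513.32
Total annual escrow = $12,279.12
Monthly = $12,279.12 ÷ 12 = $1,023.26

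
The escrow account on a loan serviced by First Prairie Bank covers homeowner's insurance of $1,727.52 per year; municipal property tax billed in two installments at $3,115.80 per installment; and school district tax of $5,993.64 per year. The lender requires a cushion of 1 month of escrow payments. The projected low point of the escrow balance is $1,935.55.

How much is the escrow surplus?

$772.82

Homeowner's insurance: $1,727.52/yr
Municipal property tax: $3,115.80 × 2 = $6,231.60/yr
School district tax: $5,993.64/yr
Annual escrow total = $13,952.76
Monthly escrow = $13,952.76 ÷ 12 = $1,162.73
Required cushion = 1 × $1,162.73 = $1,162.73
Excess over cushion: $1,935.55 − $1,162.73 = $772.82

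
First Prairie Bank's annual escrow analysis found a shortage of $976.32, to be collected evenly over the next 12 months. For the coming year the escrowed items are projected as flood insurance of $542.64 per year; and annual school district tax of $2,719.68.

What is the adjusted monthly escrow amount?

$353.22

Flood insurance — $542.64/yr
School district tax — $2,719.68/yr
Total annual escrow = $542.64 + $2,719.68 = $3,262.32
Base monthly escrow = $3,262.32 ÷ 12 = $271.86
Shortage spread = $976.32 / 12 = $81.36/mo
Adjusted monthly = $271.86 + $81.36 = $353.22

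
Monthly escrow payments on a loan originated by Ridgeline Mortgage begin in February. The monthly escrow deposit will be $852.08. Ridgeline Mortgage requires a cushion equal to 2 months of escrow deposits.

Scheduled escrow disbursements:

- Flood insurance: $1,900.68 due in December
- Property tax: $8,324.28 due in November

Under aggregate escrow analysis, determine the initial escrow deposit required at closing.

Cushion = 2 × $852.08 = $1,704.16
Trial balance (start $0, +$852.08 each month, − disbursements):
  Feb: +$852.08 → $852.08
  Mar: +$852.08 → $1,704.16
  Apr: +$852.08 → $2,556.24
  May: +$852.08 → $3,408.32
  Jun: +$852.08 → $4,260.40
  Jul: +$852.08 → $5,112.48
  Aug: +$852.08 → $5,964.56
  Sep: +$852.08 → $6,816.64
  Oct: +$852.08 → $7,668.72
  Nov: +$852.08 − $8,324.28 → $196.52
  Dec: +$852.08 − $1,900.68 → -$852.08
  Jan: +$852.08 → $0.00
Lowest trial balance = -$852.08 (Dec)
Initial deposit = cushion − low point = $1,704.16 − (-$852.08) = $2,556.24

$2,556.24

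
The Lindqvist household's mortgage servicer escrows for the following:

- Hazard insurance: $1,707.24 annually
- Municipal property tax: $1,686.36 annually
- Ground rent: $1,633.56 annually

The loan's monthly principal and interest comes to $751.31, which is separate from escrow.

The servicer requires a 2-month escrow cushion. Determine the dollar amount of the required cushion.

Hazard insurance: $1,707.24 per year
Municipal property tax: $1,686.36 per year
Ground rent: $1,633.56 per year
Combined annual = $5,027.16
Monthly escrow = $5,027.16 / 12 = $418.93
Required cushion = 2 × $418.93 = $837.86

$837.86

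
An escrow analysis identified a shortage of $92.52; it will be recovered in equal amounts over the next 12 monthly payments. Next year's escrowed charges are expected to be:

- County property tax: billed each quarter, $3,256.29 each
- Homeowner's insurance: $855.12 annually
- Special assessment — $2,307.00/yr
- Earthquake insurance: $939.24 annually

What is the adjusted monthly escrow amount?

$1,434.92

County property tax = $3,256.29 × 4 = $13,025.16/yr
Homeowner's insurance = $855.12/yr
Special assessment = $2,307.00/yr
Earthquake insurance = $939.24/yr
Total per year = $13,025.16 + $855.12 + $2,307.00 + $939.24 = $17,126.52
Monthly = $17,126.52 ÷ 12 = $1,427.21
Shortage per month = $92.52 ÷ 12 = $7.71
Adjusted monthly = $1,427.21 + $7.71 = $1,434.92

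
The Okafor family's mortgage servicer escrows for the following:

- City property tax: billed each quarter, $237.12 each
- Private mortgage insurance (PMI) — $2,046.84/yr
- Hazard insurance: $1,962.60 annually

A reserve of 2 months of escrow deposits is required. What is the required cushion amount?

$826.32

City property tax — $237.12 × 4 = $948.48 annually
Private mortgage insurance (PMI) — $2,046.84 annually
Hazard insurance — $1,962.60 annually
Total annual escrow = $948.48 + $2,046.84 + $1,962.60 = $4,957.92
Monthly = $4,957.92 / 12 = $413.16
Cushion = 2 × $413.16 = $826.32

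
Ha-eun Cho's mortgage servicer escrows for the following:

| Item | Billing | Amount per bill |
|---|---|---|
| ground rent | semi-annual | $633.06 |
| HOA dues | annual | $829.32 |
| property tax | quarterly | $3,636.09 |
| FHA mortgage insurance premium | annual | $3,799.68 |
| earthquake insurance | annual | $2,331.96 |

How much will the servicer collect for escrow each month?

Ground rent — $633.06 × 2 = $1,266.12 per year
HOA dues — $829.32 per year
Property tax — $3,636.09 × 4 = $14,544.36 per year
FHA mortgage insurance premium — $3,799.68 per year
Earthquake insurance — $2,331.96 per year
Yearly total = $1,266.12 + $829.32 + $14,544.36 + $3,799.68 + $2,331.96 = $22,771.44
Monthly = $22,771.44 / 12 = $1,897.62

$1,897.62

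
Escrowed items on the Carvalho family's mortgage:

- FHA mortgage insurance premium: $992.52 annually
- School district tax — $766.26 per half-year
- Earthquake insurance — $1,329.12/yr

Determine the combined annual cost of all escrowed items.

$3,854.16

FHA mortgage insurance premium: $992.52
School district tax: $766.26 × 2 = $1,532.52
Earthquake insurance: $1,329.12
Total per year = $992.52 + $1,532.52 + $1,329.12 = $3,854.16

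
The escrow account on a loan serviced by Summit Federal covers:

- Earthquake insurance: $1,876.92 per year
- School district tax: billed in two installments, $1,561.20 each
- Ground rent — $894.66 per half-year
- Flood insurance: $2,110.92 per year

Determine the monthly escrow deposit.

Earthquake insurance — $1,876.92/yr
School district tax — $1,561.20 × 2 = $3,122.40/yr
Ground rent — $894.66 × 2 = $1,789.32/yr
Flood insurance — $2,110.92/yr
Combined annual = $8,899.56
Monthly = $8,899.56 / 12 = $741.63

$741.63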